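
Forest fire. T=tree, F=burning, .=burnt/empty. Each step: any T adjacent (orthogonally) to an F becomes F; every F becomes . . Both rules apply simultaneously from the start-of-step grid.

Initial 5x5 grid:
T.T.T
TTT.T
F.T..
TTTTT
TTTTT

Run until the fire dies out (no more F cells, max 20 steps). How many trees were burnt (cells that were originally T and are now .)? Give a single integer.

Answer: 16

Derivation:
Step 1: +2 fires, +1 burnt (F count now 2)
Step 2: +4 fires, +2 burnt (F count now 4)
Step 3: +3 fires, +4 burnt (F count now 3)
Step 4: +4 fires, +3 burnt (F count now 4)
Step 5: +2 fires, +4 burnt (F count now 2)
Step 6: +1 fires, +2 burnt (F count now 1)
Step 7: +0 fires, +1 burnt (F count now 0)
Fire out after step 7
Initially T: 18, now '.': 23
Total burnt (originally-T cells now '.'): 16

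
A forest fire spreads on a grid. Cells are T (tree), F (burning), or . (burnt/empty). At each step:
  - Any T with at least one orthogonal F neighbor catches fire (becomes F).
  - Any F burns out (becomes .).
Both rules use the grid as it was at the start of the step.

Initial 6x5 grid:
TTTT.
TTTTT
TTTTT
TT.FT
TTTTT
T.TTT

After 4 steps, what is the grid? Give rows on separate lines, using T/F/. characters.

Step 1: 3 trees catch fire, 1 burn out
  TTTT.
  TTTTT
  TTTFT
  TT..F
  TTTFT
  T.TTT
Step 2: 6 trees catch fire, 3 burn out
  TTTT.
  TTTFT
  TTF.F
  TT...
  TTF.F
  T.TFT
Step 3: 7 trees catch fire, 6 burn out
  TTTF.
  TTF.F
  TF...
  TT...
  TF...
  T.F.F
Step 4: 5 trees catch fire, 7 burn out
  TTF..
  TF...
  F....
  TF...
  F....
  T....

TTF..
TF...
F....
TF...
F....
T....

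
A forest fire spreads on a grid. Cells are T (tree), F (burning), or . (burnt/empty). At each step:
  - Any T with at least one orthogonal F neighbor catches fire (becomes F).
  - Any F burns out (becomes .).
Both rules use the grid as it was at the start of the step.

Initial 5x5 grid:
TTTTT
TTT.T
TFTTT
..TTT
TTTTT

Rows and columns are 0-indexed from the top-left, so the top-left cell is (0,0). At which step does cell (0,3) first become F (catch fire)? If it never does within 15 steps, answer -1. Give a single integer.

Step 1: cell (0,3)='T' (+3 fires, +1 burnt)
Step 2: cell (0,3)='T' (+5 fires, +3 burnt)
Step 3: cell (0,3)='T' (+5 fires, +5 burnt)
Step 4: cell (0,3)='F' (+5 fires, +5 burnt)
  -> target ignites at step 4
Step 5: cell (0,3)='.' (+3 fires, +5 burnt)
Step 6: cell (0,3)='.' (+0 fires, +3 burnt)
  fire out at step 6

4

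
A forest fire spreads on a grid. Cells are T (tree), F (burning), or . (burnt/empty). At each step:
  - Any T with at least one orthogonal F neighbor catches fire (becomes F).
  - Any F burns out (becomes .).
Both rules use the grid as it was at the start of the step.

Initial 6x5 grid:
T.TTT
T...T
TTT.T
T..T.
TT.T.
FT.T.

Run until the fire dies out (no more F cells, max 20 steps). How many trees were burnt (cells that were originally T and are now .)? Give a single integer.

Answer: 9

Derivation:
Step 1: +2 fires, +1 burnt (F count now 2)
Step 2: +2 fires, +2 burnt (F count now 2)
Step 3: +1 fires, +2 burnt (F count now 1)
Step 4: +2 fires, +1 burnt (F count now 2)
Step 5: +2 fires, +2 burnt (F count now 2)
Step 6: +0 fires, +2 burnt (F count now 0)
Fire out after step 6
Initially T: 17, now '.': 22
Total burnt (originally-T cells now '.'): 9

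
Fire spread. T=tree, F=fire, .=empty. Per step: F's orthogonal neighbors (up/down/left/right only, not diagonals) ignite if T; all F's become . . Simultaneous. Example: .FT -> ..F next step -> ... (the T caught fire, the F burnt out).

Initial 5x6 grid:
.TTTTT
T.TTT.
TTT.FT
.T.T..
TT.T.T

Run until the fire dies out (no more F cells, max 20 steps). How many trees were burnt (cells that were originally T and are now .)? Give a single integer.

Answer: 16

Derivation:
Step 1: +2 fires, +1 burnt (F count now 2)
Step 2: +2 fires, +2 burnt (F count now 2)
Step 3: +3 fires, +2 burnt (F count now 3)
Step 4: +2 fires, +3 burnt (F count now 2)
Step 5: +2 fires, +2 burnt (F count now 2)
Step 6: +2 fires, +2 burnt (F count now 2)
Step 7: +2 fires, +2 burnt (F count now 2)
Step 8: +1 fires, +2 burnt (F count now 1)
Step 9: +0 fires, +1 burnt (F count now 0)
Fire out after step 9
Initially T: 19, now '.': 27
Total burnt (originally-T cells now '.'): 16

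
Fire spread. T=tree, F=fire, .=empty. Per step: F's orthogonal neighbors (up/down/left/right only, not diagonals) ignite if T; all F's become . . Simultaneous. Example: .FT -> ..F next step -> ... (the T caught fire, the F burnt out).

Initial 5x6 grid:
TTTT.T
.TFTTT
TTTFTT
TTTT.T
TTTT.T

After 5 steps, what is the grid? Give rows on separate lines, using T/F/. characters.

Step 1: 6 trees catch fire, 2 burn out
  TTFT.T
  .F.FTT
  TTF.FT
  TTTF.T
  TTTT.T
Step 2: 7 trees catch fire, 6 burn out
  TF.F.T
  ....FT
  TF...F
  TTF..T
  TTTF.T
Step 3: 6 trees catch fire, 7 burn out
  F....T
  .....F
  F.....
  TF...F
  TTF..T
Step 4: 4 trees catch fire, 6 burn out
  .....F
  ......
  ......
  F.....
  TF...F
Step 5: 1 trees catch fire, 4 burn out
  ......
  ......
  ......
  ......
  F.....

......
......
......
......
F.....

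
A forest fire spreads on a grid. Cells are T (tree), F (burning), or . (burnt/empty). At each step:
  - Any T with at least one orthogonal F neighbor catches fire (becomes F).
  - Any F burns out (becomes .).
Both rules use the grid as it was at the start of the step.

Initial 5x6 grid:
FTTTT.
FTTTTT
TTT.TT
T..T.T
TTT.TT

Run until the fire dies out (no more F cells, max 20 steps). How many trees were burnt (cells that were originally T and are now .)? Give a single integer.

Answer: 21

Derivation:
Step 1: +3 fires, +2 burnt (F count now 3)
Step 2: +4 fires, +3 burnt (F count now 4)
Step 3: +4 fires, +4 burnt (F count now 4)
Step 4: +3 fires, +4 burnt (F count now 3)
Step 5: +3 fires, +3 burnt (F count now 3)
Step 6: +1 fires, +3 burnt (F count now 1)
Step 7: +1 fires, +1 burnt (F count now 1)
Step 8: +1 fires, +1 burnt (F count now 1)
Step 9: +1 fires, +1 burnt (F count now 1)
Step 10: +0 fires, +1 burnt (F count now 0)
Fire out after step 10
Initially T: 22, now '.': 29
Total burnt (originally-T cells now '.'): 21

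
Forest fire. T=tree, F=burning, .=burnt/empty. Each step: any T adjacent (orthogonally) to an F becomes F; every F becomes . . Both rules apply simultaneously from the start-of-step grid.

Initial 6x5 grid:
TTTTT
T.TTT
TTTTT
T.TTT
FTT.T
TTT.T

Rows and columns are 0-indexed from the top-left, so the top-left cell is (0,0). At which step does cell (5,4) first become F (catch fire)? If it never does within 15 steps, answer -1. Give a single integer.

Step 1: cell (5,4)='T' (+3 fires, +1 burnt)
Step 2: cell (5,4)='T' (+3 fires, +3 burnt)
Step 3: cell (5,4)='T' (+4 fires, +3 burnt)
Step 4: cell (5,4)='T' (+3 fires, +4 burnt)
Step 5: cell (5,4)='T' (+4 fires, +3 burnt)
Step 6: cell (5,4)='T' (+4 fires, +4 burnt)
Step 7: cell (5,4)='F' (+3 fires, +4 burnt)
  -> target ignites at step 7
Step 8: cell (5,4)='.' (+1 fires, +3 burnt)
Step 9: cell (5,4)='.' (+0 fires, +1 burnt)
  fire out at step 9

7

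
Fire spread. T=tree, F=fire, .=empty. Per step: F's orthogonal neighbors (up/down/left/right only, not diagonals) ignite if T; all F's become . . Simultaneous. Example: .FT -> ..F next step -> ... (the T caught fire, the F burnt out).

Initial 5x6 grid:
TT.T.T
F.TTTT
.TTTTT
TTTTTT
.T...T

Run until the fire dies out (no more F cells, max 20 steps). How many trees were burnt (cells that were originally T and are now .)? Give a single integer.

Answer: 2

Derivation:
Step 1: +1 fires, +1 burnt (F count now 1)
Step 2: +1 fires, +1 burnt (F count now 1)
Step 3: +0 fires, +1 burnt (F count now 0)
Fire out after step 3
Initially T: 21, now '.': 11
Total burnt (originally-T cells now '.'): 2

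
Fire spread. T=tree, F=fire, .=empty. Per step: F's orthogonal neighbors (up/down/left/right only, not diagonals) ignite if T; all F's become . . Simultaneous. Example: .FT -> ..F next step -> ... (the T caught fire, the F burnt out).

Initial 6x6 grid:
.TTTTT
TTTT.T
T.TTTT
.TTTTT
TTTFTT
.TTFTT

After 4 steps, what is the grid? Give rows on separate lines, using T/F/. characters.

Step 1: 5 trees catch fire, 2 burn out
  .TTTTT
  TTTT.T
  T.TTTT
  .TTFTT
  TTF.FT
  .TF.FT
Step 2: 7 trees catch fire, 5 burn out
  .TTTTT
  TTTT.T
  T.TFTT
  .TF.FT
  TF...F
  .F...F
Step 3: 6 trees catch fire, 7 burn out
  .TTTTT
  TTTF.T
  T.F.FT
  .F...F
  F.....
  ......
Step 4: 3 trees catch fire, 6 burn out
  .TTFTT
  TTF..T
  T....F
  ......
  ......
  ......

.TTFTT
TTF..T
T....F
......
......
......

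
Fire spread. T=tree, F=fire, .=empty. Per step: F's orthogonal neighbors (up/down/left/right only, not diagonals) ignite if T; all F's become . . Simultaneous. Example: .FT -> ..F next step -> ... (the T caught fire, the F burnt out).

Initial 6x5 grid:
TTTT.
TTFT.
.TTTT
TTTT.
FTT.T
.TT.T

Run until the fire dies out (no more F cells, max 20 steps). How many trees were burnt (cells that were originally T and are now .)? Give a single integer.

Answer: 19

Derivation:
Step 1: +6 fires, +2 burnt (F count now 6)
Step 2: +9 fires, +6 burnt (F count now 9)
Step 3: +4 fires, +9 burnt (F count now 4)
Step 4: +0 fires, +4 burnt (F count now 0)
Fire out after step 4
Initially T: 21, now '.': 28
Total burnt (originally-T cells now '.'): 19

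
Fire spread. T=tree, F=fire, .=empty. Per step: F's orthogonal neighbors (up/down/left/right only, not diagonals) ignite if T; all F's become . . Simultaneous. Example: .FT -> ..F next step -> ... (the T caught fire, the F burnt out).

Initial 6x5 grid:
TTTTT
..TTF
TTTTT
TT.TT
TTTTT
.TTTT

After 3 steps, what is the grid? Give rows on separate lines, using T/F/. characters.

Step 1: 3 trees catch fire, 1 burn out
  TTTTF
  ..TF.
  TTTTF
  TT.TT
  TTTTT
  .TTTT
Step 2: 4 trees catch fire, 3 burn out
  TTTF.
  ..F..
  TTTF.
  TT.TF
  TTTTT
  .TTTT
Step 3: 4 trees catch fire, 4 burn out
  TTF..
  .....
  TTF..
  TT.F.
  TTTTF
  .TTTT

TTF..
.....
TTF..
TT.F.
TTTTF
.TTTT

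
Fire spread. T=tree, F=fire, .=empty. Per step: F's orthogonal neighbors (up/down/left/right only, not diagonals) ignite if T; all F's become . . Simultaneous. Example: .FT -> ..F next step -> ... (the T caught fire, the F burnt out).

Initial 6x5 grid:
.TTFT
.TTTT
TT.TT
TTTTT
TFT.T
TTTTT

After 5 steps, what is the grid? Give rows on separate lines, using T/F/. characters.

Step 1: 7 trees catch fire, 2 burn out
  .TF.F
  .TTFT
  TT.TT
  TFTTT
  F.F.T
  TFTTT
Step 2: 9 trees catch fire, 7 burn out
  .F...
  .TF.F
  TF.FT
  F.FTT
  ....T
  F.FTT
Step 3: 5 trees catch fire, 9 burn out
  .....
  .F...
  F...F
  ...FT
  ....T
  ...FT
Step 4: 2 trees catch fire, 5 burn out
  .....
  .....
  .....
  ....F
  ....T
  ....F
Step 5: 1 trees catch fire, 2 burn out
  .....
  .....
  .....
  .....
  ....F
  .....

.....
.....
.....
.....
....F
.....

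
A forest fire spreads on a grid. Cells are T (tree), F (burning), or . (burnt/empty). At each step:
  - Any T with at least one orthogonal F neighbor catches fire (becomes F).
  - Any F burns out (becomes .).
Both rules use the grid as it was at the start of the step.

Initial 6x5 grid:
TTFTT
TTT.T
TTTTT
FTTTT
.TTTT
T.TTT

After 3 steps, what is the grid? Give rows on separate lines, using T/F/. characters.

Step 1: 5 trees catch fire, 2 burn out
  TF.FT
  TTF.T
  FTTTT
  .FTTT
  .TTTT
  T.TTT
Step 2: 8 trees catch fire, 5 burn out
  F...F
  FF..T
  .FFTT
  ..FTT
  .FTTT
  T.TTT
Step 3: 4 trees catch fire, 8 burn out
  .....
  ....F
  ...FT
  ...FT
  ..FTT
  T.TTT

.....
....F
...FT
...FT
..FTT
T.TTT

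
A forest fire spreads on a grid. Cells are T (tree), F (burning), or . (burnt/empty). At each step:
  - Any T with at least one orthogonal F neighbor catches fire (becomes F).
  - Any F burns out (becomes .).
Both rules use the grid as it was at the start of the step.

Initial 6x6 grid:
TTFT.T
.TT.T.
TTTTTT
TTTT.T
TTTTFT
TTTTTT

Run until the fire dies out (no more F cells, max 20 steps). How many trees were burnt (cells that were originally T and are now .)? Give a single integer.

Answer: 28

Derivation:
Step 1: +6 fires, +2 burnt (F count now 6)
Step 2: +8 fires, +6 burnt (F count now 8)
Step 3: +6 fires, +8 burnt (F count now 6)
Step 4: +5 fires, +6 burnt (F count now 5)
Step 5: +3 fires, +5 burnt (F count now 3)
Step 6: +0 fires, +3 burnt (F count now 0)
Fire out after step 6
Initially T: 29, now '.': 35
Total burnt (originally-T cells now '.'): 28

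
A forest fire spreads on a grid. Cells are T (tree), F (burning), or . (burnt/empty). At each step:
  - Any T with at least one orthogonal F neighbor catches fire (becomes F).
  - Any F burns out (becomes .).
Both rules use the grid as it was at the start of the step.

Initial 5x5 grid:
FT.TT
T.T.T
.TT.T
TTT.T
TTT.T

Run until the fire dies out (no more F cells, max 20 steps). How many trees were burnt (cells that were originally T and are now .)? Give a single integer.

Answer: 2

Derivation:
Step 1: +2 fires, +1 burnt (F count now 2)
Step 2: +0 fires, +2 burnt (F count now 0)
Fire out after step 2
Initially T: 17, now '.': 10
Total burnt (originally-T cells now '.'): 2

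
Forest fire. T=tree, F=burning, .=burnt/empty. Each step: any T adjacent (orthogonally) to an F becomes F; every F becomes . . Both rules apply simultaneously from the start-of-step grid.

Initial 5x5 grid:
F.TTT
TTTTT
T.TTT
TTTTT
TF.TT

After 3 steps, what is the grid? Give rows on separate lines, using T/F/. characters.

Step 1: 3 trees catch fire, 2 burn out
  ..TTT
  FTTTT
  T.TTT
  TFTTT
  F..TT
Step 2: 4 trees catch fire, 3 burn out
  ..TTT
  .FTTT
  F.TTT
  F.FTT
  ...TT
Step 3: 3 trees catch fire, 4 burn out
  ..TTT
  ..FTT
  ..FTT
  ...FT
  ...TT

..TTT
..FTT
..FTT
...FT
...TT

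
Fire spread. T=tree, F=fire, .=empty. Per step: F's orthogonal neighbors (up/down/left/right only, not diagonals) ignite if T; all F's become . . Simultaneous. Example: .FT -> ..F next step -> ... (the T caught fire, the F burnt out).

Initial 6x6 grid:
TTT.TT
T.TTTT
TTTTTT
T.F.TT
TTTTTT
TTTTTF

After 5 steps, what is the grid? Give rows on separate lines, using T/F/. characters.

Step 1: 4 trees catch fire, 2 burn out
  TTT.TT
  T.TTTT
  TTFTTT
  T...TT
  TTFTTF
  TTTTF.
Step 2: 9 trees catch fire, 4 burn out
  TTT.TT
  T.FTTT
  TF.FTT
  T...TF
  TF.FF.
  TTFF..
Step 3: 8 trees catch fire, 9 burn out
  TTF.TT
  T..FTT
  F...FF
  T...F.
  F.....
  TF....
Step 4: 6 trees catch fire, 8 burn out
  TF..TT
  F...FF
  ......
  F.....
  ......
  F.....
Step 5: 3 trees catch fire, 6 burn out
  F...FF
  ......
  ......
  ......
  ......
  ......

F...FF
......
......
......
......
......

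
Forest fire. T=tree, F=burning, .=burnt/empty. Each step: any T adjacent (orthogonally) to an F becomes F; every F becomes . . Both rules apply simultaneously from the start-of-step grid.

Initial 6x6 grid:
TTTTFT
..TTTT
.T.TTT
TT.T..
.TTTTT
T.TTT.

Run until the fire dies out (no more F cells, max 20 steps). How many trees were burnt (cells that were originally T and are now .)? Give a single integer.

Answer: 24

Derivation:
Step 1: +3 fires, +1 burnt (F count now 3)
Step 2: +4 fires, +3 burnt (F count now 4)
Step 3: +4 fires, +4 burnt (F count now 4)
Step 4: +2 fires, +4 burnt (F count now 2)
Step 5: +1 fires, +2 burnt (F count now 1)
Step 6: +3 fires, +1 burnt (F count now 3)
Step 7: +4 fires, +3 burnt (F count now 4)
Step 8: +1 fires, +4 burnt (F count now 1)
Step 9: +2 fires, +1 burnt (F count now 2)
Step 10: +0 fires, +2 burnt (F count now 0)
Fire out after step 10
Initially T: 25, now '.': 35
Total burnt (originally-T cells now '.'): 24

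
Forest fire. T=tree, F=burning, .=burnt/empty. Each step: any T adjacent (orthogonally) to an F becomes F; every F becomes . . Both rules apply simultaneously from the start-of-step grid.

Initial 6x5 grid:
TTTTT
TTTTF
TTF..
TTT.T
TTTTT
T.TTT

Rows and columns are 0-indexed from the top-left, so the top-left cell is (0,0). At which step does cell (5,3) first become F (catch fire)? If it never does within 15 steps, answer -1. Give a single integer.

Step 1: cell (5,3)='T' (+5 fires, +2 burnt)
Step 2: cell (5,3)='T' (+6 fires, +5 burnt)
Step 3: cell (5,3)='T' (+6 fires, +6 burnt)
Step 4: cell (5,3)='F' (+4 fires, +6 burnt)
  -> target ignites at step 4
Step 5: cell (5,3)='.' (+3 fires, +4 burnt)
Step 6: cell (5,3)='.' (+0 fires, +3 burnt)
  fire out at step 6

4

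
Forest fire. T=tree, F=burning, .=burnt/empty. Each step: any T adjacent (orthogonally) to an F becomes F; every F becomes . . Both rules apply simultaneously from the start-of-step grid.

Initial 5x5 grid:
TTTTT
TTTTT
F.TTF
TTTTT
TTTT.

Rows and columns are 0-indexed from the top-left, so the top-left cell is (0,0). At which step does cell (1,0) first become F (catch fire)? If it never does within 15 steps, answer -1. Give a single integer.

Step 1: cell (1,0)='F' (+5 fires, +2 burnt)
  -> target ignites at step 1
Step 2: cell (1,0)='.' (+8 fires, +5 burnt)
Step 3: cell (1,0)='.' (+6 fires, +8 burnt)
Step 4: cell (1,0)='.' (+2 fires, +6 burnt)
Step 5: cell (1,0)='.' (+0 fires, +2 burnt)
  fire out at step 5

1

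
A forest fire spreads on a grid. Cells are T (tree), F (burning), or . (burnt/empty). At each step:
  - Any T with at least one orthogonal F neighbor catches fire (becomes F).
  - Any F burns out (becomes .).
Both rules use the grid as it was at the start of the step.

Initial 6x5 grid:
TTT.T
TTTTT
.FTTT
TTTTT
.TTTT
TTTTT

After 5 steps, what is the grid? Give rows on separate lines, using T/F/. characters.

Step 1: 3 trees catch fire, 1 burn out
  TTT.T
  TFTTT
  ..FTT
  TFTTT
  .TTTT
  TTTTT
Step 2: 7 trees catch fire, 3 burn out
  TFT.T
  F.FTT
  ...FT
  F.FTT
  .FTTT
  TTTTT
Step 3: 7 trees catch fire, 7 burn out
  F.F.T
  ...FT
  ....F
  ...FT
  ..FTT
  TFTTT
Step 4: 5 trees catch fire, 7 burn out
  ....T
  ....F
  .....
  ....F
  ...FT
  F.FTT
Step 5: 3 trees catch fire, 5 burn out
  ....F
  .....
  .....
  .....
  ....F
  ...FT

....F
.....
.....
.....
....F
...FT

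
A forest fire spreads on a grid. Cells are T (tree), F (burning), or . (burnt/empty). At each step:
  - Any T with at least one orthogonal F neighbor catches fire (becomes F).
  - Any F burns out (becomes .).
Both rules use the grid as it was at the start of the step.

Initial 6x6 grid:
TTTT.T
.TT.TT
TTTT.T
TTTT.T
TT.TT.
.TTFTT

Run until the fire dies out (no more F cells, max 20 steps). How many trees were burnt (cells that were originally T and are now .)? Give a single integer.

Answer: 22

Derivation:
Step 1: +3 fires, +1 burnt (F count now 3)
Step 2: +4 fires, +3 burnt (F count now 4)
Step 3: +3 fires, +4 burnt (F count now 3)
Step 4: +3 fires, +3 burnt (F count now 3)
Step 5: +3 fires, +3 burnt (F count now 3)
Step 6: +3 fires, +3 burnt (F count now 3)
Step 7: +2 fires, +3 burnt (F count now 2)
Step 8: +1 fires, +2 burnt (F count now 1)
Step 9: +0 fires, +1 burnt (F count now 0)
Fire out after step 9
Initially T: 27, now '.': 31
Total burnt (originally-T cells now '.'): 22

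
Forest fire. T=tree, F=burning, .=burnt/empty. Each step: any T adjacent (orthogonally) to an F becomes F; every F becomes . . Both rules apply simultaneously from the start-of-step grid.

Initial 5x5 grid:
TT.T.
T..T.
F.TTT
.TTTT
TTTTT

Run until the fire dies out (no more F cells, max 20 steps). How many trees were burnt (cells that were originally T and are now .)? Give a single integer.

Answer: 3

Derivation:
Step 1: +1 fires, +1 burnt (F count now 1)
Step 2: +1 fires, +1 burnt (F count now 1)
Step 3: +1 fires, +1 burnt (F count now 1)
Step 4: +0 fires, +1 burnt (F count now 0)
Fire out after step 4
Initially T: 17, now '.': 11
Total burnt (originally-T cells now '.'): 3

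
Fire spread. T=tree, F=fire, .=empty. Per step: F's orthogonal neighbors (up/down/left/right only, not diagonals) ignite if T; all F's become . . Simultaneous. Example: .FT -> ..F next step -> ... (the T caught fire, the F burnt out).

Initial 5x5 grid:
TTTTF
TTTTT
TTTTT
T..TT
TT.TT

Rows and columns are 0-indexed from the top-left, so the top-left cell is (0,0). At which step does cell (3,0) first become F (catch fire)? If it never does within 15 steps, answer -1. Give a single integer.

Step 1: cell (3,0)='T' (+2 fires, +1 burnt)
Step 2: cell (3,0)='T' (+3 fires, +2 burnt)
Step 3: cell (3,0)='T' (+4 fires, +3 burnt)
Step 4: cell (3,0)='T' (+5 fires, +4 burnt)
Step 5: cell (3,0)='T' (+3 fires, +5 burnt)
Step 6: cell (3,0)='T' (+1 fires, +3 burnt)
Step 7: cell (3,0)='F' (+1 fires, +1 burnt)
  -> target ignites at step 7
Step 8: cell (3,0)='.' (+1 fires, +1 burnt)
Step 9: cell (3,0)='.' (+1 fires, +1 burnt)
Step 10: cell (3,0)='.' (+0 fires, +1 burnt)
  fire out at step 10

7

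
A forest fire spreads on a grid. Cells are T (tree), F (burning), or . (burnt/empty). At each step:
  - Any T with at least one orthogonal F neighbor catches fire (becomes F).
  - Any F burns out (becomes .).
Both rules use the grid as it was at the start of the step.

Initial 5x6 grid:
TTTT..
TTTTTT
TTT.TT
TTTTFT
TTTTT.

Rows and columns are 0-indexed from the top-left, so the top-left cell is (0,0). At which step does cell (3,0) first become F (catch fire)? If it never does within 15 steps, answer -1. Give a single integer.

Step 1: cell (3,0)='T' (+4 fires, +1 burnt)
Step 2: cell (3,0)='T' (+4 fires, +4 burnt)
Step 3: cell (3,0)='T' (+5 fires, +4 burnt)
Step 4: cell (3,0)='F' (+5 fires, +5 burnt)
  -> target ignites at step 4
Step 5: cell (3,0)='.' (+4 fires, +5 burnt)
Step 6: cell (3,0)='.' (+2 fires, +4 burnt)
Step 7: cell (3,0)='.' (+1 fires, +2 burnt)
Step 8: cell (3,0)='.' (+0 fires, +1 burnt)
  fire out at step 8

4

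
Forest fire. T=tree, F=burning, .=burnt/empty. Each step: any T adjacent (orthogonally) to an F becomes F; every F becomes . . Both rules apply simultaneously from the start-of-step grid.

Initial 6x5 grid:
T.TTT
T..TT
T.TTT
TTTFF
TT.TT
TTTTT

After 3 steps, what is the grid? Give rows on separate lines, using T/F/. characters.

Step 1: 5 trees catch fire, 2 burn out
  T.TTT
  T..TT
  T.TFF
  TTF..
  TT.FF
  TTTTT
Step 2: 6 trees catch fire, 5 burn out
  T.TTT
  T..FF
  T.F..
  TF...
  TT...
  TTTFF
Step 3: 5 trees catch fire, 6 burn out
  T.TFF
  T....
  T....
  F....
  TF...
  TTF..

T.TFF
T....
T....
F....
TF...
TTF..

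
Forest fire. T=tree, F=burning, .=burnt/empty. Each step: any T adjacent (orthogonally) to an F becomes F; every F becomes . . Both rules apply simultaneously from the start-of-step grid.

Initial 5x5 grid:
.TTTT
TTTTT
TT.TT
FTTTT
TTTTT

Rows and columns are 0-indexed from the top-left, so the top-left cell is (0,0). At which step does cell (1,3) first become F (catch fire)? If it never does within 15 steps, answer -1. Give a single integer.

Step 1: cell (1,3)='T' (+3 fires, +1 burnt)
Step 2: cell (1,3)='T' (+4 fires, +3 burnt)
Step 3: cell (1,3)='T' (+3 fires, +4 burnt)
Step 4: cell (1,3)='T' (+5 fires, +3 burnt)
Step 5: cell (1,3)='F' (+4 fires, +5 burnt)
  -> target ignites at step 5
Step 6: cell (1,3)='.' (+2 fires, +4 burnt)
Step 7: cell (1,3)='.' (+1 fires, +2 burnt)
Step 8: cell (1,3)='.' (+0 fires, +1 burnt)
  fire out at step 8

5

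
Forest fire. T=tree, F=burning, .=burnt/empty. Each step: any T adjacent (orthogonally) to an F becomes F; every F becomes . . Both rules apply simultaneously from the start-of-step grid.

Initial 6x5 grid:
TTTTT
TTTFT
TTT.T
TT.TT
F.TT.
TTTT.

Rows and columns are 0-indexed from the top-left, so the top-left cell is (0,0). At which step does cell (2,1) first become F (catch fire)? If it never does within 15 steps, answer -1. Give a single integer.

Step 1: cell (2,1)='T' (+5 fires, +2 burnt)
Step 2: cell (2,1)='T' (+8 fires, +5 burnt)
Step 3: cell (2,1)='F' (+5 fires, +8 burnt)
  -> target ignites at step 3
Step 4: cell (2,1)='.' (+4 fires, +5 burnt)
Step 5: cell (2,1)='.' (+1 fires, +4 burnt)
Step 6: cell (2,1)='.' (+0 fires, +1 burnt)
  fire out at step 6

3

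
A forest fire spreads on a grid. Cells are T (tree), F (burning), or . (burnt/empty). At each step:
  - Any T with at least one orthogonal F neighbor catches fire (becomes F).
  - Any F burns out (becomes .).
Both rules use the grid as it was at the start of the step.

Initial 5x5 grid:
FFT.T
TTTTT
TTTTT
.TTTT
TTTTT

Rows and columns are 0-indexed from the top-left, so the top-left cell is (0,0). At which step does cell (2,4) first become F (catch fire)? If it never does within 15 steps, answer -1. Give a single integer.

Step 1: cell (2,4)='T' (+3 fires, +2 burnt)
Step 2: cell (2,4)='T' (+3 fires, +3 burnt)
Step 3: cell (2,4)='T' (+3 fires, +3 burnt)
Step 4: cell (2,4)='T' (+4 fires, +3 burnt)
Step 5: cell (2,4)='F' (+5 fires, +4 burnt)
  -> target ignites at step 5
Step 6: cell (2,4)='.' (+2 fires, +5 burnt)
Step 7: cell (2,4)='.' (+1 fires, +2 burnt)
Step 8: cell (2,4)='.' (+0 fires, +1 burnt)
  fire out at step 8

5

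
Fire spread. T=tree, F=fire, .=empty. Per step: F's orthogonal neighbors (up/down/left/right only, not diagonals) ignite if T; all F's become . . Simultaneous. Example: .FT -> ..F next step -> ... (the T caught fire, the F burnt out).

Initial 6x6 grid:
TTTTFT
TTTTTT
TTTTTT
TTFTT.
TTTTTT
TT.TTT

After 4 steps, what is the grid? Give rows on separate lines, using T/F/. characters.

Step 1: 7 trees catch fire, 2 burn out
  TTTF.F
  TTTTFT
  TTFTTT
  TF.FT.
  TTFTTT
  TT.TTT
Step 2: 11 trees catch fire, 7 burn out
  TTF...
  TTFF.F
  TF.FFT
  F...F.
  TF.FTT
  TT.TTT
Step 3: 8 trees catch fire, 11 burn out
  TF....
  TF....
  F....F
  ......
  F...FT
  TF.FTT
Step 4: 5 trees catch fire, 8 burn out
  F.....
  F.....
  ......
  ......
  .....F
  F...FT

F.....
F.....
......
......
.....F
F...FT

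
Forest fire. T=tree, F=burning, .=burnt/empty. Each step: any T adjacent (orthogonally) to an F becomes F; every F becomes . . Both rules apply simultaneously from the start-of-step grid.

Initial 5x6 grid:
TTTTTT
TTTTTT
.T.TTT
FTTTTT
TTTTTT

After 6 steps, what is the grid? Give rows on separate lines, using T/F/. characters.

Step 1: 2 trees catch fire, 1 burn out
  TTTTTT
  TTTTTT
  .T.TTT
  .FTTTT
  FTTTTT
Step 2: 3 trees catch fire, 2 burn out
  TTTTTT
  TTTTTT
  .F.TTT
  ..FTTT
  .FTTTT
Step 3: 3 trees catch fire, 3 burn out
  TTTTTT
  TFTTTT
  ...TTT
  ...FTT
  ..FTTT
Step 4: 6 trees catch fire, 3 burn out
  TFTTTT
  F.FTTT
  ...FTT
  ....FT
  ...FTT
Step 5: 6 trees catch fire, 6 burn out
  F.FTTT
  ...FTT
  ....FT
  .....F
  ....FT
Step 6: 4 trees catch fire, 6 burn out
  ...FTT
  ....FT
  .....F
  ......
  .....F

...FTT
....FT
.....F
......
.....F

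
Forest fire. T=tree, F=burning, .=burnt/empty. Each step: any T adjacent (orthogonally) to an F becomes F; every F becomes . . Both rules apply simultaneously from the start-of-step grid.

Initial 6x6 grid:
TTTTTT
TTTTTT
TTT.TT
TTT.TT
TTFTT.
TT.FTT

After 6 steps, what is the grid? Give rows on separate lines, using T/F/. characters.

Step 1: 4 trees catch fire, 2 burn out
  TTTTTT
  TTTTTT
  TTT.TT
  TTF.TT
  TF.FT.
  TT..FT
Step 2: 6 trees catch fire, 4 burn out
  TTTTTT
  TTTTTT
  TTF.TT
  TF..TT
  F...F.
  TF...F
Step 3: 5 trees catch fire, 6 burn out
  TTTTTT
  TTFTTT
  TF..TT
  F...FT
  ......
  F.....
Step 4: 6 trees catch fire, 5 burn out
  TTFTTT
  TF.FTT
  F...FT
  .....F
  ......
  ......
Step 5: 5 trees catch fire, 6 burn out
  TF.FTT
  F...FT
  .....F
  ......
  ......
  ......
Step 6: 3 trees catch fire, 5 burn out
  F...FT
  .....F
  ......
  ......
  ......
  ......

F...FT
.....F
......
......
......
......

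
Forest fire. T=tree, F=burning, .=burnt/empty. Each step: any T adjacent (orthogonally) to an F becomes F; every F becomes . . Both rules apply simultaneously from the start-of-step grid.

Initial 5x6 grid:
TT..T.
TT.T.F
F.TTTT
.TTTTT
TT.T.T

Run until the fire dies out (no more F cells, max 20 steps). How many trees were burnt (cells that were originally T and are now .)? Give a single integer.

Answer: 18

Derivation:
Step 1: +2 fires, +2 burnt (F count now 2)
Step 2: +4 fires, +2 burnt (F count now 4)
Step 3: +4 fires, +4 burnt (F count now 4)
Step 4: +3 fires, +4 burnt (F count now 3)
Step 5: +2 fires, +3 burnt (F count now 2)
Step 6: +1 fires, +2 burnt (F count now 1)
Step 7: +1 fires, +1 burnt (F count now 1)
Step 8: +1 fires, +1 burnt (F count now 1)
Step 9: +0 fires, +1 burnt (F count now 0)
Fire out after step 9
Initially T: 19, now '.': 29
Total burnt (originally-T cells now '.'): 18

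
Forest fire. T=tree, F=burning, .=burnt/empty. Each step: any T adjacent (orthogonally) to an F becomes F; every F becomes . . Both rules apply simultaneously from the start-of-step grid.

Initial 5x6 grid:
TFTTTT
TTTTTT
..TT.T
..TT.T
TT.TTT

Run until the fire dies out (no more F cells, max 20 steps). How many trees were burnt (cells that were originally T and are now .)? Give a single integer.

Step 1: +3 fires, +1 burnt (F count now 3)
Step 2: +3 fires, +3 burnt (F count now 3)
Step 3: +3 fires, +3 burnt (F count now 3)
Step 4: +4 fires, +3 burnt (F count now 4)
Step 5: +2 fires, +4 burnt (F count now 2)
Step 6: +2 fires, +2 burnt (F count now 2)
Step 7: +2 fires, +2 burnt (F count now 2)
Step 8: +1 fires, +2 burnt (F count now 1)
Step 9: +0 fires, +1 burnt (F count now 0)
Fire out after step 9
Initially T: 22, now '.': 28
Total burnt (originally-T cells now '.'): 20

Answer: 20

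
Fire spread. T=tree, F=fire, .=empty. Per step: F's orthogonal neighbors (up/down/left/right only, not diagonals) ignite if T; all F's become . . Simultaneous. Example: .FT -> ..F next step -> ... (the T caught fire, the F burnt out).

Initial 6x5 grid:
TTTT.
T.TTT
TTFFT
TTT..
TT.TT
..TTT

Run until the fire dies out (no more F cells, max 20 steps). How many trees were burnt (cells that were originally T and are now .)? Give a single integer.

Answer: 16

Derivation:
Step 1: +5 fires, +2 burnt (F count now 5)
Step 2: +5 fires, +5 burnt (F count now 5)
Step 3: +4 fires, +5 burnt (F count now 4)
Step 4: +2 fires, +4 burnt (F count now 2)
Step 5: +0 fires, +2 burnt (F count now 0)
Fire out after step 5
Initially T: 21, now '.': 25
Total burnt (originally-T cells now '.'): 16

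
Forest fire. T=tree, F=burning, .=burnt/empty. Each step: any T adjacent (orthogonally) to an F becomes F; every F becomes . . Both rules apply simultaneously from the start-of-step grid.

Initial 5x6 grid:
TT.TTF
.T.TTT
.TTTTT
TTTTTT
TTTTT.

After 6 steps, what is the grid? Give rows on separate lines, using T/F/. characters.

Step 1: 2 trees catch fire, 1 burn out
  TT.TF.
  .T.TTF
  .TTTTT
  TTTTTT
  TTTTT.
Step 2: 3 trees catch fire, 2 burn out
  TT.F..
  .T.TF.
  .TTTTF
  TTTTTT
  TTTTT.
Step 3: 3 trees catch fire, 3 burn out
  TT....
  .T.F..
  .TTTF.
  TTTTTF
  TTTTT.
Step 4: 2 trees catch fire, 3 burn out
  TT....
  .T....
  .TTF..
  TTTTF.
  TTTTT.
Step 5: 3 trees catch fire, 2 burn out
  TT....
  .T....
  .TF...
  TTTF..
  TTTTF.
Step 6: 3 trees catch fire, 3 burn out
  TT....
  .T....
  .F....
  TTF...
  TTTF..

TT....
.T....
.F....
TTF...
TTTF..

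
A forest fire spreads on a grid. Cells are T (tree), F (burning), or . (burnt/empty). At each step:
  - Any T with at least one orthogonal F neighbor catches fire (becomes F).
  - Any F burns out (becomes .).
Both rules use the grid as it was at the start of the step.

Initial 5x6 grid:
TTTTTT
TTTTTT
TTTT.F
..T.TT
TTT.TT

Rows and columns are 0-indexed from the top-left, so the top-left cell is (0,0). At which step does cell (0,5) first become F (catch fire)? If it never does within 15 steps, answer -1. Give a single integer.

Step 1: cell (0,5)='T' (+2 fires, +1 burnt)
Step 2: cell (0,5)='F' (+4 fires, +2 burnt)
  -> target ignites at step 2
Step 3: cell (0,5)='.' (+3 fires, +4 burnt)
Step 4: cell (0,5)='.' (+3 fires, +3 burnt)
Step 5: cell (0,5)='.' (+3 fires, +3 burnt)
Step 6: cell (0,5)='.' (+4 fires, +3 burnt)
Step 7: cell (0,5)='.' (+3 fires, +4 burnt)
Step 8: cell (0,5)='.' (+1 fires, +3 burnt)
Step 9: cell (0,5)='.' (+1 fires, +1 burnt)
Step 10: cell (0,5)='.' (+0 fires, +1 burnt)
  fire out at step 10

2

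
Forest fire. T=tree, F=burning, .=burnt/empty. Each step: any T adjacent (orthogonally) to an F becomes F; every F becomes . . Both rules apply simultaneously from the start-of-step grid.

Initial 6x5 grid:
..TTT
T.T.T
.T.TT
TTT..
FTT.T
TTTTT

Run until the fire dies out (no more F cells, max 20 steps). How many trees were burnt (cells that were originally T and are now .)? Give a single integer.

Step 1: +3 fires, +1 burnt (F count now 3)
Step 2: +3 fires, +3 burnt (F count now 3)
Step 3: +3 fires, +3 burnt (F count now 3)
Step 4: +1 fires, +3 burnt (F count now 1)
Step 5: +1 fires, +1 burnt (F count now 1)
Step 6: +1 fires, +1 burnt (F count now 1)
Step 7: +0 fires, +1 burnt (F count now 0)
Fire out after step 7
Initially T: 20, now '.': 22
Total burnt (originally-T cells now '.'): 12

Answer: 12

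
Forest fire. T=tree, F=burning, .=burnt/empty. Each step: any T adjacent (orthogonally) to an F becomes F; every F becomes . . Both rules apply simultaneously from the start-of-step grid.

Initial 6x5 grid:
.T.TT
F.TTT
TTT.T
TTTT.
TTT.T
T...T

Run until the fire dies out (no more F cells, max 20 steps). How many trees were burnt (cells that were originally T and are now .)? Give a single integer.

Answer: 17

Derivation:
Step 1: +1 fires, +1 burnt (F count now 1)
Step 2: +2 fires, +1 burnt (F count now 2)
Step 3: +3 fires, +2 burnt (F count now 3)
Step 4: +4 fires, +3 burnt (F count now 4)
Step 5: +3 fires, +4 burnt (F count now 3)
Step 6: +2 fires, +3 burnt (F count now 2)
Step 7: +2 fires, +2 burnt (F count now 2)
Step 8: +0 fires, +2 burnt (F count now 0)
Fire out after step 8
Initially T: 20, now '.': 27
Total burnt (originally-T cells now '.'): 17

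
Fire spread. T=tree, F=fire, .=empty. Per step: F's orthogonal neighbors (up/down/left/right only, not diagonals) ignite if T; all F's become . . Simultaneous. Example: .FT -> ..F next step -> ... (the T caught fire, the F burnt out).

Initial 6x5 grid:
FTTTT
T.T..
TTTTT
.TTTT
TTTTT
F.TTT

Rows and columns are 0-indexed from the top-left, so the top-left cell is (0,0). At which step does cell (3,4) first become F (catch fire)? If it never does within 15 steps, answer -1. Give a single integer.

Step 1: cell (3,4)='T' (+3 fires, +2 burnt)
Step 2: cell (3,4)='T' (+3 fires, +3 burnt)
Step 3: cell (3,4)='T' (+5 fires, +3 burnt)
Step 4: cell (3,4)='T' (+5 fires, +5 burnt)
Step 5: cell (3,4)='T' (+4 fires, +5 burnt)
Step 6: cell (3,4)='F' (+3 fires, +4 burnt)
  -> target ignites at step 6
Step 7: cell (3,4)='.' (+0 fires, +3 burnt)
  fire out at step 7

6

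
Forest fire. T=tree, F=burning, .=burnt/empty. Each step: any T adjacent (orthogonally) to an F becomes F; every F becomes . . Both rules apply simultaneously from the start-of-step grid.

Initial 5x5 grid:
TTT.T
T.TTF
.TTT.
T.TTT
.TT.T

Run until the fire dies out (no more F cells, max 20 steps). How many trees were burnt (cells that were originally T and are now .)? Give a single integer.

Step 1: +2 fires, +1 burnt (F count now 2)
Step 2: +2 fires, +2 burnt (F count now 2)
Step 3: +3 fires, +2 burnt (F count now 3)
Step 4: +4 fires, +3 burnt (F count now 4)
Step 5: +3 fires, +4 burnt (F count now 3)
Step 6: +2 fires, +3 burnt (F count now 2)
Step 7: +0 fires, +2 burnt (F count now 0)
Fire out after step 7
Initially T: 17, now '.': 24
Total burnt (originally-T cells now '.'): 16

Answer: 16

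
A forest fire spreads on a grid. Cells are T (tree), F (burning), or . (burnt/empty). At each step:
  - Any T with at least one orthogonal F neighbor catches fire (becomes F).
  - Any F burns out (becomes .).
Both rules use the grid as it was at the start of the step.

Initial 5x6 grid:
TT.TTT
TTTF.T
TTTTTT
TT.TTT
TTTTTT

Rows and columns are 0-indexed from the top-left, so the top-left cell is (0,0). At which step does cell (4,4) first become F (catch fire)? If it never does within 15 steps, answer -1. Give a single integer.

Step 1: cell (4,4)='T' (+3 fires, +1 burnt)
Step 2: cell (4,4)='T' (+5 fires, +3 burnt)
Step 3: cell (4,4)='T' (+7 fires, +5 burnt)
Step 4: cell (4,4)='F' (+7 fires, +7 burnt)
  -> target ignites at step 4
Step 5: cell (4,4)='.' (+3 fires, +7 burnt)
Step 6: cell (4,4)='.' (+1 fires, +3 burnt)
Step 7: cell (4,4)='.' (+0 fires, +1 burnt)
  fire out at step 7

4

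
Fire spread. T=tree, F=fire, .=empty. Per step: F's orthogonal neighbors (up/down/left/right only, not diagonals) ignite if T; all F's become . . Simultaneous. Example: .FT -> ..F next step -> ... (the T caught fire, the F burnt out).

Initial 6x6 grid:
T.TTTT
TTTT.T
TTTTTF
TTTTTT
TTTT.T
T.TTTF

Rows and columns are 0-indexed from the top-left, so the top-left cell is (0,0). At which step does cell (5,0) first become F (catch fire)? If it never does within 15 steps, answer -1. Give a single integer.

Step 1: cell (5,0)='T' (+5 fires, +2 burnt)
Step 2: cell (5,0)='T' (+4 fires, +5 burnt)
Step 3: cell (5,0)='T' (+6 fires, +4 burnt)
Step 4: cell (5,0)='T' (+5 fires, +6 burnt)
Step 5: cell (5,0)='T' (+5 fires, +5 burnt)
Step 6: cell (5,0)='T' (+3 fires, +5 burnt)
Step 7: cell (5,0)='F' (+2 fires, +3 burnt)
  -> target ignites at step 7
Step 8: cell (5,0)='.' (+0 fires, +2 burnt)
  fire out at step 8

7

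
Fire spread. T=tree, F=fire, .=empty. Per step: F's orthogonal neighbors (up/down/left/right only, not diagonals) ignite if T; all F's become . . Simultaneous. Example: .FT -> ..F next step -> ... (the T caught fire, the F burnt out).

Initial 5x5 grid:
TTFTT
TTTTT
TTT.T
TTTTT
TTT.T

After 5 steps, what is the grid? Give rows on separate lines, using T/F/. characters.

Step 1: 3 trees catch fire, 1 burn out
  TF.FT
  TTFTT
  TTT.T
  TTTTT
  TTT.T
Step 2: 5 trees catch fire, 3 burn out
  F...F
  TF.FT
  TTF.T
  TTTTT
  TTT.T
Step 3: 4 trees catch fire, 5 burn out
  .....
  F...F
  TF..T
  TTFTT
  TTT.T
Step 4: 5 trees catch fire, 4 burn out
  .....
  .....
  F...F
  TF.FT
  TTF.T
Step 5: 3 trees catch fire, 5 burn out
  .....
  .....
  .....
  F...F
  TF..T

.....
.....
.....
F...F
TF..T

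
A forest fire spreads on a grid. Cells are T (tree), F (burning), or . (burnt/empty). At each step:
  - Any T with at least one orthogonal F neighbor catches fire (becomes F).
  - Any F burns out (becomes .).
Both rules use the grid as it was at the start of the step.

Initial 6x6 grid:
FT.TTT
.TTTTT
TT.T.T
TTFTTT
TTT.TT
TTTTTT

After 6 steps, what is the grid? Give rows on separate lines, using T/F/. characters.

Step 1: 4 trees catch fire, 2 burn out
  .F.TTT
  .TTTTT
  TT.T.T
  TF.FTT
  TTF.TT
  TTTTTT
Step 2: 7 trees catch fire, 4 burn out
  ...TTT
  .FTTTT
  TF.F.T
  F...FT
  TF..TT
  TTFTTT
Step 3: 8 trees catch fire, 7 burn out
  ...TTT
  ..FFTT
  F....T
  .....F
  F...FT
  TF.FTT
Step 4: 6 trees catch fire, 8 burn out
  ...FTT
  ....FT
  .....F
  ......
  .....F
  F...FT
Step 5: 3 trees catch fire, 6 burn out
  ....FT
  .....F
  ......
  ......
  ......
  .....F
Step 6: 1 trees catch fire, 3 burn out
  .....F
  ......
  ......
  ......
  ......
  ......

.....F
......
......
......
......
......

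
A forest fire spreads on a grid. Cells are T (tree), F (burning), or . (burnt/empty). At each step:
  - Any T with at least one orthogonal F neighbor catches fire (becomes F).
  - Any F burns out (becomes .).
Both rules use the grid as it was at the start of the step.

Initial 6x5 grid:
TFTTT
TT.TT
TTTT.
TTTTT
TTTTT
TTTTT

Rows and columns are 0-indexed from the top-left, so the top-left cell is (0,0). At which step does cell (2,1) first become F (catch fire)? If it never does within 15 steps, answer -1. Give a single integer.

Step 1: cell (2,1)='T' (+3 fires, +1 burnt)
Step 2: cell (2,1)='F' (+3 fires, +3 burnt)
  -> target ignites at step 2
Step 3: cell (2,1)='.' (+5 fires, +3 burnt)
Step 4: cell (2,1)='.' (+5 fires, +5 burnt)
Step 5: cell (2,1)='.' (+4 fires, +5 burnt)
Step 6: cell (2,1)='.' (+4 fires, +4 burnt)
Step 7: cell (2,1)='.' (+2 fires, +4 burnt)
Step 8: cell (2,1)='.' (+1 fires, +2 burnt)
Step 9: cell (2,1)='.' (+0 fires, +1 burnt)
  fire out at step 9

2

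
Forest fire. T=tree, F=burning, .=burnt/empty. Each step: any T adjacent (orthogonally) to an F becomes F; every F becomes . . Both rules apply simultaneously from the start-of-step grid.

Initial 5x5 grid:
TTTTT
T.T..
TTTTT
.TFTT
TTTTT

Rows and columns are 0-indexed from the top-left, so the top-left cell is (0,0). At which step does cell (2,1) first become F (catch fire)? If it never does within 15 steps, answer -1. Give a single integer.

Step 1: cell (2,1)='T' (+4 fires, +1 burnt)
Step 2: cell (2,1)='F' (+6 fires, +4 burnt)
  -> target ignites at step 2
Step 3: cell (2,1)='.' (+5 fires, +6 burnt)
Step 4: cell (2,1)='.' (+3 fires, +5 burnt)
Step 5: cell (2,1)='.' (+2 fires, +3 burnt)
Step 6: cell (2,1)='.' (+0 fires, +2 burnt)
  fire out at step 6

2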